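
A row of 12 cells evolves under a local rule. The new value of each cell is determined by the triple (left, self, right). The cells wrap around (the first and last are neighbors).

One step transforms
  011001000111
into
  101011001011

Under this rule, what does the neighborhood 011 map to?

At position 1 the neighborhood is 011; the next row has 0 there.

0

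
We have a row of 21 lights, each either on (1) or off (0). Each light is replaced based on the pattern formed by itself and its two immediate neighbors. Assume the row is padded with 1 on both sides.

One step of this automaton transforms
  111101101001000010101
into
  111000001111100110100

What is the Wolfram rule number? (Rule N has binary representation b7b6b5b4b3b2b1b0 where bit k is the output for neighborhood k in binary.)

150

position 0: 111 → 1  (bit 7 = 1)
position 3: 110 → 0  (bit 6 = 0)
position 4: 101 → 0  (bit 5 = 0)
position 9: 100 → 1  (bit 4 = 1)
position 5: 011 → 0  (bit 3 = 0)
position 8: 010 → 1  (bit 2 = 1)
position 10: 001 → 1  (bit 1 = 1)
position 13: 000 → 0  (bit 0 = 0)
bits b7..b0 = 10010110 = 150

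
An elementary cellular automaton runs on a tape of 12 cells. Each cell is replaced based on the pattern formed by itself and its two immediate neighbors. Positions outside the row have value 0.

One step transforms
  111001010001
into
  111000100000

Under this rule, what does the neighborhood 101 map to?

1

At position 6 the neighborhood is 101; the next row has 1 there.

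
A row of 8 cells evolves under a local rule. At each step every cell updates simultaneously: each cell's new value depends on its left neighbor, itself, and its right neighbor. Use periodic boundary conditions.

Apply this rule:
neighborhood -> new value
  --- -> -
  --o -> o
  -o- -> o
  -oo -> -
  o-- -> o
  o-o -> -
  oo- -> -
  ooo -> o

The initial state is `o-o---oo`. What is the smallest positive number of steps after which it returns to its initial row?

4

--oo-o-o
oo---o-o
o-o-oo--
o-o---oo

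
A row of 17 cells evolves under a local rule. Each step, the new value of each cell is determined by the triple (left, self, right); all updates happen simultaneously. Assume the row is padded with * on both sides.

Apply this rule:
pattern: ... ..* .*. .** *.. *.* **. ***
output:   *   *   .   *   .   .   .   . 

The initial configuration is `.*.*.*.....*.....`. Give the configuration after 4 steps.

...*******....**.

step 1: .......****..****
step 2: .*******....**...
step 3: .*.......****..**
step 4: ...*******....**.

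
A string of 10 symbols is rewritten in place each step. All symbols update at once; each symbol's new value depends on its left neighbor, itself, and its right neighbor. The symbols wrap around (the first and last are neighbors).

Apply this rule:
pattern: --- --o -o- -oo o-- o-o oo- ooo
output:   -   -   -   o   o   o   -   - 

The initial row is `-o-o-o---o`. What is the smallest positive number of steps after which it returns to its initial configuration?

10

step 1: o-o-o-o---
step 2: -o-o-o-o--
step 3: --o-o-o-o-
step 4: ---o-o-o-o
step 5: o---o-o-o-
step 6: -o---o-o-o
step 7: o-o---o-o-
step 8: -o-o---o-o
step 9: o-o-o---o-
step 10: -o-o-o---o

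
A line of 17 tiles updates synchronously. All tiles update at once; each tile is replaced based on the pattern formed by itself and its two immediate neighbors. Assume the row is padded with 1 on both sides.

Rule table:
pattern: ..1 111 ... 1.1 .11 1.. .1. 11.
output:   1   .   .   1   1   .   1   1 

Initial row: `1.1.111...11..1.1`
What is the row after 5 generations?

.11...1...11.111.

11111.1..111.1111
....111.11.111...
...11.111111.1..1
..11111....111.11
.11...1...11.111.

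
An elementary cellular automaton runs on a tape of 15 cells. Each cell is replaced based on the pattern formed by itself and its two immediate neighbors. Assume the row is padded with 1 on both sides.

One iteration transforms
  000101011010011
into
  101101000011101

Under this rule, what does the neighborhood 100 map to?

1

At position 0 the neighborhood is 100; the next row has 1 there.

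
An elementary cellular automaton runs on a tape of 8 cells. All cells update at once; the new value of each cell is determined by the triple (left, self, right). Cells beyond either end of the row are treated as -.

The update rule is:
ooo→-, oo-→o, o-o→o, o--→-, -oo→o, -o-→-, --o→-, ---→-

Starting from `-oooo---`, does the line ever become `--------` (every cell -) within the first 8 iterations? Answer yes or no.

yes

iteration 1: -o--o---
iteration 2: --------
all cells are - at iteration 2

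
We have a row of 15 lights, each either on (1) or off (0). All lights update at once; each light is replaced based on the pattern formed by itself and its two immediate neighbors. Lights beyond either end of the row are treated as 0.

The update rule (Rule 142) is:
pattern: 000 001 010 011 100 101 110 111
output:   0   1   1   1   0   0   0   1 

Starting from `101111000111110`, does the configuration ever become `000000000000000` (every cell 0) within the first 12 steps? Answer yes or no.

no

step 1: 101110001111100
step 2: 101100011111000
step 3: 101000111110000
step 4: 101001111100000
step 5: 101011111000000
step 6: 101011110000000
step 7: 101011100000000
step 8: 101011000000000
step 9: 101010000000000
step 10: 101010000000000  (fixed point — unchanged through step 12)
step 12 is 101010000000000, still not uniform 0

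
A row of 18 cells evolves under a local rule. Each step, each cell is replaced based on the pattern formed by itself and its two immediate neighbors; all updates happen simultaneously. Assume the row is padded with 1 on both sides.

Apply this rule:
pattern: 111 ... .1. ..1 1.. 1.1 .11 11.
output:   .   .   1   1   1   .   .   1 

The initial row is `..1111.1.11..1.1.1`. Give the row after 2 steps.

step 1: 11...1.1..1111.1..
step 2: .11.11.111...1.111

.11.11.111...1.111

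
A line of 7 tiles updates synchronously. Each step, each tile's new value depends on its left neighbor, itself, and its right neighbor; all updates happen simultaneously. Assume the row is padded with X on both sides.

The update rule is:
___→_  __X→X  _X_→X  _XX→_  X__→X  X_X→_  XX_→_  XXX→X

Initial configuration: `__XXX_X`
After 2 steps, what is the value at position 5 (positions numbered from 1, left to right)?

XX_X___
X__XX_X
position 5 holds X

X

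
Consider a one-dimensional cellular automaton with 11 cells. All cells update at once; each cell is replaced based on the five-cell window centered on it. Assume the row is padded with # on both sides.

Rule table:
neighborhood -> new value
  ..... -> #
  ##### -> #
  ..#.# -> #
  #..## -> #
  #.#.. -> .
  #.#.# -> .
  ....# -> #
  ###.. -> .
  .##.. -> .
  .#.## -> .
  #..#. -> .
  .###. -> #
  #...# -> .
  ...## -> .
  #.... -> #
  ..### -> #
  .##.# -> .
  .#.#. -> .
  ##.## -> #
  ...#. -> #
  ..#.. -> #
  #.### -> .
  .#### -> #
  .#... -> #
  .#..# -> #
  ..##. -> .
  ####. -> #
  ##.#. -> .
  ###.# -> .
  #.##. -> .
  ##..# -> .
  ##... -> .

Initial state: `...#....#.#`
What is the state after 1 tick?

..#######..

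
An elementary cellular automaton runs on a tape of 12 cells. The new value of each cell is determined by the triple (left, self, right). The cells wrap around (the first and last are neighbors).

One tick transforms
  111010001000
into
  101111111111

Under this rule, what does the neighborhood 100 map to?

1

At position 5 the neighborhood is 100; the next row has 1 there.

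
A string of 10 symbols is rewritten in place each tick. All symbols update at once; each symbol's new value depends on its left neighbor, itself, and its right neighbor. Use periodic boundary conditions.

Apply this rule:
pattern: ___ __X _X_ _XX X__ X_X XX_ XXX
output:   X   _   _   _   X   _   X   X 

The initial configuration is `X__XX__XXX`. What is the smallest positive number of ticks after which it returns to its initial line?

10

XX__XX__XX
XXX__XX__X
XXXX__XX__
_XXXX__XX_
__XXXX__XX
X__XXXX__X
XX__XXXX__
_XX__XXXX_
__XX__XXXX
X__XX__XXX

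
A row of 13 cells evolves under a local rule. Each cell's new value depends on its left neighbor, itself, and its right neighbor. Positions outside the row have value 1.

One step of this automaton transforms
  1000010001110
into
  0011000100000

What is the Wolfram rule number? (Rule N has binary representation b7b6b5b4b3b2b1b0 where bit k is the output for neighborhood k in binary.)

position 10: 111 → 0  (bit 7 = 0)
position 0: 110 → 0  (bit 6 = 0)
position 12: 101 → 0  (bit 5 = 0)
position 1: 100 → 0  (bit 4 = 0)
position 9: 011 → 0  (bit 3 = 0)
position 5: 010 → 0  (bit 2 = 0)
position 4: 001 → 0  (bit 1 = 0)
position 2: 000 → 1  (bit 0 = 1)
bits b7..b0 = 00000001 = 1

1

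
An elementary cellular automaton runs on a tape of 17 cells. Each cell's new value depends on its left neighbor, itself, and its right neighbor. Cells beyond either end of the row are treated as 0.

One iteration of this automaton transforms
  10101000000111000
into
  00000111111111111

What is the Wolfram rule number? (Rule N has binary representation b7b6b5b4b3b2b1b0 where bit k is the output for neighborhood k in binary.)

position 12: 111 → 1  (bit 7 = 1)
position 13: 110 → 1  (bit 6 = 1)
position 1: 101 → 0  (bit 5 = 0)
position 5: 100 → 1  (bit 4 = 1)
position 11: 011 → 1  (bit 3 = 1)
position 0: 010 → 0  (bit 2 = 0)
position 10: 001 → 1  (bit 1 = 1)
position 6: 000 → 1  (bit 0 = 1)
bits b7..b0 = 11011011 = 219

219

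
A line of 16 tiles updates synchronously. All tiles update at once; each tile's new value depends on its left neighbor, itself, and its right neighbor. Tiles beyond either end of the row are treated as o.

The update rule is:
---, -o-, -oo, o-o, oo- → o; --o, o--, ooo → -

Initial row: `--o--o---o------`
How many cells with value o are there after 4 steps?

--o--o-o-o-oooo-
--o--ooooooo--oo
--o--o-----o--o-
--o--o-ooo-o--oo
count of o: 8

8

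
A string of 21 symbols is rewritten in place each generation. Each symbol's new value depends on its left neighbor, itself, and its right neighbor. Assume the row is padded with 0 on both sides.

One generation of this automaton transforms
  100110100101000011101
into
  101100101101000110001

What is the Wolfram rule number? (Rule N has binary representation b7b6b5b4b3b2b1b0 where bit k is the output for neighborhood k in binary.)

14

position 17: 111 → 0  (bit 7 = 0)
position 4: 110 → 0  (bit 6 = 0)
position 5: 101 → 0  (bit 5 = 0)
position 1: 100 → 0  (bit 4 = 0)
position 3: 011 → 1  (bit 3 = 1)
position 0: 010 → 1  (bit 2 = 1)
position 2: 001 → 1  (bit 1 = 1)
position 13: 000 → 0  (bit 0 = 0)
bits b7..b0 = 00001110 = 14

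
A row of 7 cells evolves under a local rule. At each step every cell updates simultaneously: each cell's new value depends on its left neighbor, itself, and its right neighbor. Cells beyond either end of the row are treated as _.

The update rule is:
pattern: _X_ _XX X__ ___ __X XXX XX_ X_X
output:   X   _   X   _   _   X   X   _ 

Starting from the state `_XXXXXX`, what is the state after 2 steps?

___XXXX

step 1: __XXXXX
step 2: ___XXXX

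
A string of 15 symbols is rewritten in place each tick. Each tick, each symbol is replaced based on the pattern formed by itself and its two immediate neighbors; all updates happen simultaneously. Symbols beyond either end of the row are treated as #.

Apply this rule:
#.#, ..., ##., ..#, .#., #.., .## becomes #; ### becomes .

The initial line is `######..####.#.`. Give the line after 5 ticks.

.....####..####
######..####...
.....####..####  (repeats tick 1; period 2)
tick 5: .....####..####

.....####..####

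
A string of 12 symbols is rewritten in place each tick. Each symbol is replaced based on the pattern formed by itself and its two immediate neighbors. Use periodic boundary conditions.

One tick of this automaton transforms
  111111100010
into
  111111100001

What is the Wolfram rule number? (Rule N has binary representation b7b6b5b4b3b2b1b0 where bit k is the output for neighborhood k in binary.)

position 1: 111 → 1  (bit 7 = 1)
position 6: 110 → 1  (bit 6 = 1)
position 11: 101 → 1  (bit 5 = 1)
position 7: 100 → 0  (bit 4 = 0)
position 0: 011 → 1  (bit 3 = 1)
position 10: 010 → 0  (bit 2 = 0)
position 9: 001 → 0  (bit 1 = 0)
position 8: 000 → 0  (bit 0 = 0)
bits b7..b0 = 11101000 = 232

232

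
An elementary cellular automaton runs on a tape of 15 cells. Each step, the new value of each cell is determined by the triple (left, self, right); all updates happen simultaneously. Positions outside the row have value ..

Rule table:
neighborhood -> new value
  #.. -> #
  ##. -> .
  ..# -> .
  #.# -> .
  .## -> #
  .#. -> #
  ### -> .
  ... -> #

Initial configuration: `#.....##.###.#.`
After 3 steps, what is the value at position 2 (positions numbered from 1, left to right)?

#####.#..#...##
#.....##.###.#.  (repeats step 0; period 2)
step 3: #####.#..#...##
position 2 holds #

#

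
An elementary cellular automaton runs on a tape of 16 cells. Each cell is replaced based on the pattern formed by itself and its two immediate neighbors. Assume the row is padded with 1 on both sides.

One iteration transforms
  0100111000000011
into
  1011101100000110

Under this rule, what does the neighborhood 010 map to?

0

At position 1 the neighborhood is 010; the next row has 0 there.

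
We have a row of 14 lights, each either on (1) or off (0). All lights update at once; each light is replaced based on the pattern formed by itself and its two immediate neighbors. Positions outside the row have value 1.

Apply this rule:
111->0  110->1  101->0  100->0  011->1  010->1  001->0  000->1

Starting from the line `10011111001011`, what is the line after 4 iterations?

10010101001010

10010001001010
10010101001010
10010101001010  (fixed point — unchanged through iteration 4)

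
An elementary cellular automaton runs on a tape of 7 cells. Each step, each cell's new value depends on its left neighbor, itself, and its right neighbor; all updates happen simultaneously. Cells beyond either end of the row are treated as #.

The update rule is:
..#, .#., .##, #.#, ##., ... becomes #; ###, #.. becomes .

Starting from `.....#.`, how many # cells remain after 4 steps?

4

step 1: .######
step 2: ##.....
step 3: .#.####
step 4: ####...
count of #: 4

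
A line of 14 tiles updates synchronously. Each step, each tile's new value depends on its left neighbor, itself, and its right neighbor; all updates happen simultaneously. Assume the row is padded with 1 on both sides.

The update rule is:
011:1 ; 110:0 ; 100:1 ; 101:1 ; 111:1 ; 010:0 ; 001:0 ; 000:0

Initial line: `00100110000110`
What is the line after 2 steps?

step 1: 10010101000101
step 2: 01001010100011

01001010100011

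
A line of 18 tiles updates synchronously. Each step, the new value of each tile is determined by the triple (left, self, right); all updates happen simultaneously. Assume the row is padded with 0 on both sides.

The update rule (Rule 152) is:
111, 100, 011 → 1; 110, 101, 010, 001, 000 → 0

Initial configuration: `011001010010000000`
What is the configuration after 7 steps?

000000000100001001

010100001001000000
000010000100100000
000001000010010000
000000100001001000
000000010000100100
000000001000010010
000000000100001001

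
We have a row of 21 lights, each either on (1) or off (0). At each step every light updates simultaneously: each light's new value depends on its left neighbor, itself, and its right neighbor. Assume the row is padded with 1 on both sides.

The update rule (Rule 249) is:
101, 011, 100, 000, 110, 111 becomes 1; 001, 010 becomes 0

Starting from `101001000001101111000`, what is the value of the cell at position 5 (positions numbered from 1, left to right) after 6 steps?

1

110100111101111111110
111010111111111111111
111101111111111111111
111111111111111111111
111111111111111111111  (fixed point — unchanged through step 6)
position 5 holds 1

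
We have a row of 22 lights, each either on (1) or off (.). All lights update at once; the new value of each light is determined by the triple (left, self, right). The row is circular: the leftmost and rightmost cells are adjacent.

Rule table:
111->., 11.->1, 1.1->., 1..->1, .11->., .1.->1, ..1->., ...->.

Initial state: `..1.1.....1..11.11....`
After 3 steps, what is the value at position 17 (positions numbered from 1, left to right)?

1

..1.11....11..1..11...
..1..11....11.11..11..
..11..11....1..11..11.
position 17 holds 1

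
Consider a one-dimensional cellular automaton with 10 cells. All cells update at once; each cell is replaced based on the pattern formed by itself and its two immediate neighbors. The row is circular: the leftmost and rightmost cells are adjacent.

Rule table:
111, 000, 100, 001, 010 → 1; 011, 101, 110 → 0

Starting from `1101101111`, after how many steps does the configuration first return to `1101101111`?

1000000111
0111111011
0011110000
1101101111

4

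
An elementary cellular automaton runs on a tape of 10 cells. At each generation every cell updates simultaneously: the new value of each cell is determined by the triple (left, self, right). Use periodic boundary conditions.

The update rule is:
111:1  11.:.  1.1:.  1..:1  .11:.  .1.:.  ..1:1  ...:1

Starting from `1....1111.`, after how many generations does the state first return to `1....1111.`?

generation 1: .1111.11..
generation 2: 1.11....11
generation 3: ....1111.1
generation 4: 1111.11...
generation 5: .11....111
generation 6: ...1111.1.
generation 7: 111.11...1
generation 8: 11....111.
generation 9: ..1111.1..
generation 10: 11.11...11
generation 11: 1....111.1
generation 12: .1111.1...
generation 13: 1.11...111
generation 14: ....111.11
generation 15: 1111.1....
generation 16: .11...1111
generation 17: ...111.11.
generation 18: 111.1....1
generation 19: 11...1111.
generation 20: ..111.11..
generation 21: 11.1....11
generation 22: 1...1111.1
generation 23: .111.11...
generation 24: 1.1....111
generation 25: ...1111.11
generation 26: 111.11....
generation 27: .1....1111
generation 28: ..1111.11.
generation 29: 11.11....1
generation 30: 1....1111.

30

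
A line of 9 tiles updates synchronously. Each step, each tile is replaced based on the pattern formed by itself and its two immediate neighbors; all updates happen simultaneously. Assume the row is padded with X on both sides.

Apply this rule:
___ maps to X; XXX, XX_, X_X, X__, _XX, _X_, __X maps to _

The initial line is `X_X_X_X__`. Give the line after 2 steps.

_XXXXXXX_

_________
_XXXXXXX_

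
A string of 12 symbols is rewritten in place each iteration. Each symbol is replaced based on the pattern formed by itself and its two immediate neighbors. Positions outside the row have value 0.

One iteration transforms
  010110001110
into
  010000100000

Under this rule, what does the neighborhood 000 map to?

At position 6 the neighborhood is 000; the next row has 1 there.

1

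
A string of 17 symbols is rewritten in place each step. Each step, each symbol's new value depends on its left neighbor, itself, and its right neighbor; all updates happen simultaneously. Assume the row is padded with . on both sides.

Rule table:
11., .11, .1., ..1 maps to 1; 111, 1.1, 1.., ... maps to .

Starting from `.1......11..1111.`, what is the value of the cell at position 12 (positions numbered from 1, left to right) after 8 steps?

1

11.....111.11..1.
11....11.1.11.11.
11...111.1.11.11.
11..11.1.1.11.11.
11.111.1.1.11.11.
11.1.1.1.1.11.11.
11.1.1.1.1.11.11.  (fixed point — unchanged through step 8)
position 12 holds 1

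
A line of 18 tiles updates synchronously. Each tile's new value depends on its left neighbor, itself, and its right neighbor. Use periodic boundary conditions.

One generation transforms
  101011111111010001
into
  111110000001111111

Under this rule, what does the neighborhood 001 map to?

At position 16 the neighborhood is 001; the next row has 1 there.

1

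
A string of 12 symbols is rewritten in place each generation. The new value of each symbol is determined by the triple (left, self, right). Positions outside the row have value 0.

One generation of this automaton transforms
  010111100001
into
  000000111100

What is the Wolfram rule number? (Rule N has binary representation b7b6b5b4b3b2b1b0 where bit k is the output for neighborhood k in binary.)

81

position 4: 111 → 0  (bit 7 = 0)
position 6: 110 → 1  (bit 6 = 1)
position 2: 101 → 0  (bit 5 = 0)
position 7: 100 → 1  (bit 4 = 1)
position 3: 011 → 0  (bit 3 = 0)
position 1: 010 → 0  (bit 2 = 0)
position 0: 001 → 0  (bit 1 = 0)
position 8: 000 → 1  (bit 0 = 1)
bits b7..b0 = 01010001 = 81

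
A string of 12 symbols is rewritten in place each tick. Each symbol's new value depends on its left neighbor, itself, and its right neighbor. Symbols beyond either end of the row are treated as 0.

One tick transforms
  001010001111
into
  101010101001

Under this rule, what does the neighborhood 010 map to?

1

At position 2 the neighborhood is 010; the next row has 1 there.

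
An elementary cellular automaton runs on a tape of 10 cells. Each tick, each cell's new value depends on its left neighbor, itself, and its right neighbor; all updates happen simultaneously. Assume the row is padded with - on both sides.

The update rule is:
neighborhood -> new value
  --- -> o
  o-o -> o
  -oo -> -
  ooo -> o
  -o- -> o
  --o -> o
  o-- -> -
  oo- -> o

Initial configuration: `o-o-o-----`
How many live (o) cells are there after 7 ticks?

ooooo-oooo
-ooooo-ooo
o-ooooo-oo
oo-ooooo-o
-oo-oooooo
o-oo-ooooo
oo-oo-oooo
count of o: 8

8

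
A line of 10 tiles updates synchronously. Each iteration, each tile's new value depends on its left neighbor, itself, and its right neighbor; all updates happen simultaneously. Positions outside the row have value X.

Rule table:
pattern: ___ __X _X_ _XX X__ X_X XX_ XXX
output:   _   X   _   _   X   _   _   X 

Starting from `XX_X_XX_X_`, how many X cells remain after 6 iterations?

iteration 1: X_________
iteration 2: _X_______X
iteration 3: __X_____X_
iteration 4: XX_X___X__
iteration 5: X___X_X_XX
iteration 6: _X_X_____X
count of X: 3

3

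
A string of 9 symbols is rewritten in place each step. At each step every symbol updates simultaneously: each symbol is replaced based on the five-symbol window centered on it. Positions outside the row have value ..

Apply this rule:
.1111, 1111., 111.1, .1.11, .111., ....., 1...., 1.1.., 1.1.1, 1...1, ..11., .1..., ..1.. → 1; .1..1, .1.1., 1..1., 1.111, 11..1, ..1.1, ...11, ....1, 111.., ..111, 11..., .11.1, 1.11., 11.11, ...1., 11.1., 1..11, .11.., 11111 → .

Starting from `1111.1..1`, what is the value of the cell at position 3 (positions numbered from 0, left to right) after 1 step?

.111.1..1
position 3 holds 1

1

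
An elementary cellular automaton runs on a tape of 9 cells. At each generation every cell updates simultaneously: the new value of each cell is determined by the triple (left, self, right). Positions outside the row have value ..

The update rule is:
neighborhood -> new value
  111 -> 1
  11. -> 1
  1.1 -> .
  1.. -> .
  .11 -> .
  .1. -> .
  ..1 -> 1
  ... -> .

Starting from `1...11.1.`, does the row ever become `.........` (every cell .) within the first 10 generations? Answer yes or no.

...1.1...
..1......
.1.......
1........
.........
all cells are . at generation 5

yes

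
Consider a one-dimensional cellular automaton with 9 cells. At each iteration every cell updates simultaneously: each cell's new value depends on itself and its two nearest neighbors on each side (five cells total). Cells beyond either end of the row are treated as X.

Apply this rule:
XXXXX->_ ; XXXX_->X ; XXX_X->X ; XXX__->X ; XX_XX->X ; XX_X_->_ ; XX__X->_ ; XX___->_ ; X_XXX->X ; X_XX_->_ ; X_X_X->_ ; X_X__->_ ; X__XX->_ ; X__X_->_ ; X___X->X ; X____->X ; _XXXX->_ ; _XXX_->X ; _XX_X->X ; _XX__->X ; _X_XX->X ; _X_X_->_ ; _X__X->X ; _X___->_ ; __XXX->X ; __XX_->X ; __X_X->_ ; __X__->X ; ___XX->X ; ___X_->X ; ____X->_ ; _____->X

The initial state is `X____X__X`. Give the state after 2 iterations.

X__XXXXXX

iteration 1: X_X_XXX_X
iteration 2: X__XXXXXX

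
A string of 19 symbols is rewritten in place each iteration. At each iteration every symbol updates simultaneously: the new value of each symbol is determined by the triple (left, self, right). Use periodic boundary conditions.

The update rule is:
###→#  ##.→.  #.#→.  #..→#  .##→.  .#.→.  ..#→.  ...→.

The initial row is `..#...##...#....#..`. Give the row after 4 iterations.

...#....#...#....#.
....#....#...#....#
#....#....#...#....
.#....#....#...#...

.#....#....#...#...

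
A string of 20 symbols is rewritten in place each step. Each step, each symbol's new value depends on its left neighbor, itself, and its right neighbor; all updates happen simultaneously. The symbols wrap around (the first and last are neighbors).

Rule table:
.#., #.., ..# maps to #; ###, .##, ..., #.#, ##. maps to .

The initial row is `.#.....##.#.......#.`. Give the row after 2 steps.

...#.###.#..#...#...

###...#...##.....###
...#.###.#..#...#...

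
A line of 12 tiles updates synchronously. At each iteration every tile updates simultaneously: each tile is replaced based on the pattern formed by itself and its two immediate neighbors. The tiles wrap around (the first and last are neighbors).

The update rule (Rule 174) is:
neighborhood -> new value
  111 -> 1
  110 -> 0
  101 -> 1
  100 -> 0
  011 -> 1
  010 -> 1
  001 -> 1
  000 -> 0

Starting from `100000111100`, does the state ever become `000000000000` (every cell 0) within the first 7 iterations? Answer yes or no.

iteration 1: 100001111001
iteration 2: 000011110011
iteration 3: 000111100110
iteration 4: 001111001100
iteration 5: 011110011000
iteration 6: 111100110000
iteration 7: 111001100001
iteration 7 is 111001100001, still not uniform 0

no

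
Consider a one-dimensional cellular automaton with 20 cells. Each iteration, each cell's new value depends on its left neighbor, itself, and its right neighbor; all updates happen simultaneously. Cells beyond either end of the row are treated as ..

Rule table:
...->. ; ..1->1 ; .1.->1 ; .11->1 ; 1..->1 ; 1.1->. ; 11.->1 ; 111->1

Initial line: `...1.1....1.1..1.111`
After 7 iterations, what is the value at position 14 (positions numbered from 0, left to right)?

1

..11.11..11.1111.111
.111.111111.1111.111
1111.111111.1111.111
1111.111111.1111.111  (fixed point — unchanged through iteration 7)
position 14 holds 1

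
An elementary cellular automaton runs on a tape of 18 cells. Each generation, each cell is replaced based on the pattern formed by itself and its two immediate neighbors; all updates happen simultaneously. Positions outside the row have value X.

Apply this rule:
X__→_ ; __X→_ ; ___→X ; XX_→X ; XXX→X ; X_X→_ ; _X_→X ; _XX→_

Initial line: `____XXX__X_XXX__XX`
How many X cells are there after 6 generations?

7

_XX__XX__X__XX___X
__X___X__X___X_X__
__X_X_X__X_X_X_X__
__X_X_X__X_X_X_X__  (fixed point — unchanged through generation 6)
count of X: 7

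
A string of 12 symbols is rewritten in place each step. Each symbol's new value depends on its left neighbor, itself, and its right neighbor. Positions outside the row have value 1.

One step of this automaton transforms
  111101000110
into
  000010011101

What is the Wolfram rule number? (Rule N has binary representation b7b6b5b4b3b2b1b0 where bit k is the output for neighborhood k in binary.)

position 0: 111 → 0  (bit 7 = 0)
position 3: 110 → 0  (bit 6 = 0)
position 4: 101 → 1  (bit 5 = 1)
position 6: 100 → 0  (bit 4 = 0)
position 9: 011 → 1  (bit 3 = 1)
position 5: 010 → 0  (bit 2 = 0)
position 8: 001 → 1  (bit 1 = 1)
position 7: 000 → 1  (bit 0 = 1)
bits b7..b0 = 00101011 = 43

43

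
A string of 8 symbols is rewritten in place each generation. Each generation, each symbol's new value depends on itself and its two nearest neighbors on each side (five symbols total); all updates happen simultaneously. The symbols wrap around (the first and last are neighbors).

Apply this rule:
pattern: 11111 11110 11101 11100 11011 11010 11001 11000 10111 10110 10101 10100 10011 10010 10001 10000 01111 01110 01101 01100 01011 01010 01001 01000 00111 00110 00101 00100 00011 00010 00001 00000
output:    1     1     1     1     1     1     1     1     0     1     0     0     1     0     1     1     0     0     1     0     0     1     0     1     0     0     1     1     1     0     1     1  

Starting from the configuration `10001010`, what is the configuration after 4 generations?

11100111

01101101
01111110
10011111
11100111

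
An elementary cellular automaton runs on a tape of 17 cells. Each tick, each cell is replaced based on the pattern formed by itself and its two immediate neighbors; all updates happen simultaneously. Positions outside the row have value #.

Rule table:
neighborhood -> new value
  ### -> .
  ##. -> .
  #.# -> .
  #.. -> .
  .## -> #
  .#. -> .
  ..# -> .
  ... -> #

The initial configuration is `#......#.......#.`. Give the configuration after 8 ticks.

..####...#####...
..#....#.#.....#.
....##.....###...
.##.#..###.#...#.
.#.....#.....#...
...###...###...#.
.#.#...#.#...#...
.....#.....#...#.

.....#.....#...#.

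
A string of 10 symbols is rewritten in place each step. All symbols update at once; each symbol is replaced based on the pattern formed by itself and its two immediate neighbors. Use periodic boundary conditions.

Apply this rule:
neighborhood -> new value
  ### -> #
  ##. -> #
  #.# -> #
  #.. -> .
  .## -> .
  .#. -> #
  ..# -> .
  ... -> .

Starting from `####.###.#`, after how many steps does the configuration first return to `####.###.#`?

step 1: #####.###.
step 2: .#####.###
step 3: #.#####.##
step 4: ##.#####.#
step 5: ###.#####.
step 6: .###.#####
step 7: #.###.####
step 8: ##.###.###
step 9: ###.###.##
step 10: ####.###.#

10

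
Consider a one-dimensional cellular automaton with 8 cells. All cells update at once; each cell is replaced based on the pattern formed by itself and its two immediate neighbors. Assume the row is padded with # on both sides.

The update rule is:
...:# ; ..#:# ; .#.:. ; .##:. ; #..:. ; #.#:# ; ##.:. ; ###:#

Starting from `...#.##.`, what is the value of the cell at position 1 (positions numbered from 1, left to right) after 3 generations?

.##.#..#
#..#..#.
..#..#.#
position 1 holds .

.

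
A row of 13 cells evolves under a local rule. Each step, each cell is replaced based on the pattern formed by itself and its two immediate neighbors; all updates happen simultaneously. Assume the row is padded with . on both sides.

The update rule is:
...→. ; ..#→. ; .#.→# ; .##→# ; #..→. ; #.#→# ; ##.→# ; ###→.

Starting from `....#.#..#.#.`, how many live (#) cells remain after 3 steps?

....###..###.
....#.#..#.#.  (repeats step 0; period 2)
step 3: ....###..###.
count of #: 6

6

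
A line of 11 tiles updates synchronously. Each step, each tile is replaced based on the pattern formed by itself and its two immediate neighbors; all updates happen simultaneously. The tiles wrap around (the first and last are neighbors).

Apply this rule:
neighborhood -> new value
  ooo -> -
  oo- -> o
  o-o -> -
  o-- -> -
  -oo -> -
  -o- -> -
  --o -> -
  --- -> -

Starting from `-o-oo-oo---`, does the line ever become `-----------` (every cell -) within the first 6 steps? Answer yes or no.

----o--o---
-----------
all cells are - at step 2

yes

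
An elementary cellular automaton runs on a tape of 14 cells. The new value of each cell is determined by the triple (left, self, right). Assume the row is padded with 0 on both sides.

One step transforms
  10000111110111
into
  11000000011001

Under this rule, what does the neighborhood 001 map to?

0

At position 4 the neighborhood is 001; the next row has 0 there.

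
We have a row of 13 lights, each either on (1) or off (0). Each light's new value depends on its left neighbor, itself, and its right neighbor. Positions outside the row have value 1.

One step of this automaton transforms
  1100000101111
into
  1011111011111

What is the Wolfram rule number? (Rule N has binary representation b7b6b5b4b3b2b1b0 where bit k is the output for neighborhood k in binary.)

position 0: 111 → 1  (bit 7 = 1)
position 1: 110 → 0  (bit 6 = 0)
position 8: 101 → 1  (bit 5 = 1)
position 2: 100 → 1  (bit 4 = 1)
position 9: 011 → 1  (bit 3 = 1)
position 7: 010 → 0  (bit 2 = 0)
position 6: 001 → 1  (bit 1 = 1)
position 3: 000 → 1  (bit 0 = 1)
bits b7..b0 = 10111011 = 187

187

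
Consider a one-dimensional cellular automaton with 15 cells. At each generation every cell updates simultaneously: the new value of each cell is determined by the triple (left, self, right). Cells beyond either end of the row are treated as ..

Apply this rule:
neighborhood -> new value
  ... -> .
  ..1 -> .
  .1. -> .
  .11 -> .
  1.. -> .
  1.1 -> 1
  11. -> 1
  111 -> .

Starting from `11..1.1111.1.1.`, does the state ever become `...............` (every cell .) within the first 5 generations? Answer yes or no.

generation 1: .1...1...11.1..
generation 2: ..........11...
generation 3: ...........1...
generation 4: ...............
all cells are . at generation 4

yes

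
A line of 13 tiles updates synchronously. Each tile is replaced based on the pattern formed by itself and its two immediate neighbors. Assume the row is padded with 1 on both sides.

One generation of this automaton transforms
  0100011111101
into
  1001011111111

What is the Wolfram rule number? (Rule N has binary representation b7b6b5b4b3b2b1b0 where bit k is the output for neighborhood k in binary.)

position 6: 111 → 1  (bit 7 = 1)
position 10: 110 → 1  (bit 6 = 1)
position 0: 101 → 1  (bit 5 = 1)
position 2: 100 → 0  (bit 4 = 0)
position 5: 011 → 1  (bit 3 = 1)
position 1: 010 → 0  (bit 2 = 0)
position 4: 001 → 0  (bit 1 = 0)
position 3: 000 → 1  (bit 0 = 1)
bits b7..b0 = 11101001 = 233

233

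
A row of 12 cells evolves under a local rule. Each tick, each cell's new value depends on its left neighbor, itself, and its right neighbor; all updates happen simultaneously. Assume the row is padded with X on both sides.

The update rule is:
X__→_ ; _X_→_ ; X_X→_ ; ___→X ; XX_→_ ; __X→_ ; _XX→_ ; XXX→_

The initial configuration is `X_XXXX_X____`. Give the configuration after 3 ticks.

_________XX_

_________XX_
_XXXXXXX____
_________XX_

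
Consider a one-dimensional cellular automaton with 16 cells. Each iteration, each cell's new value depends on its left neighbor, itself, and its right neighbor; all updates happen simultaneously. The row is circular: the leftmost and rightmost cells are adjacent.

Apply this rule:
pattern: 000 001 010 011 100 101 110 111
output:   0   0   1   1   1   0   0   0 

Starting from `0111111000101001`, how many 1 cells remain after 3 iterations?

7

0100000100101101
0110000110101001
0101000100101101
count of 1: 7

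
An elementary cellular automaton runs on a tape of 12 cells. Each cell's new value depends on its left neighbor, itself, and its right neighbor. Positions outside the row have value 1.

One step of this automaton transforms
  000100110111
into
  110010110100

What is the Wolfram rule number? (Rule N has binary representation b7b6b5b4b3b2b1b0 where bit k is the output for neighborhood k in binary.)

position 10: 111 → 0  (bit 7 = 0)
position 7: 110 → 1  (bit 6 = 1)
position 8: 101 → 0  (bit 5 = 0)
position 0: 100 → 1  (bit 4 = 1)
position 6: 011 → 1  (bit 3 = 1)
position 3: 010 → 0  (bit 2 = 0)
position 2: 001 → 0  (bit 1 = 0)
position 1: 000 → 1  (bit 0 = 1)
bits b7..b0 = 01011001 = 89

89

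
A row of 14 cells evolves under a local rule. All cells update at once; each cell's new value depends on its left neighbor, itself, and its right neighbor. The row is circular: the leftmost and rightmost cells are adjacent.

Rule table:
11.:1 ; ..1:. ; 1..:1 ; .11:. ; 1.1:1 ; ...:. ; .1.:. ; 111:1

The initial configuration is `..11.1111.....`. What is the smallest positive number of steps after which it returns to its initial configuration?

step 1: ...11.1111....
step 2: ....11.1111...
step 3: .....11.1111..
step 4: ......11.1111.
step 5: .......11.1111
step 6: 1.......11.111
step 7: 11.......11.11
step 8: 111.......11.1
step 9: 1111.......11.
step 10: .1111.......11
step 11: 1.1111.......1
step 12: 11.1111.......
step 13: .11.1111......
step 14: ..11.1111.....

14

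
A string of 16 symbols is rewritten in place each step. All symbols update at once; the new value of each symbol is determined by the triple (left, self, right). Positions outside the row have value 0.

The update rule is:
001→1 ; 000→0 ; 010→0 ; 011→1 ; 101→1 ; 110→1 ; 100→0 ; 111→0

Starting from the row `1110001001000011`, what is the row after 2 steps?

0100100100001101

1010010010000111
0100100100001101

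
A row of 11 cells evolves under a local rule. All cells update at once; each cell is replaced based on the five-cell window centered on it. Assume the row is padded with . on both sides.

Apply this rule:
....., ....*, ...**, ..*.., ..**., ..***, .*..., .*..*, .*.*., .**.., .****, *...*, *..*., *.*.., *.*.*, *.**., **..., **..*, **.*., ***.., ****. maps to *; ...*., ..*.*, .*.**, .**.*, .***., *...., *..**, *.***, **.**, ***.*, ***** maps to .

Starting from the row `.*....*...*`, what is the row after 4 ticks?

.**.*.***.*
**.**....**
*..***.****
**.*....***

**.*....***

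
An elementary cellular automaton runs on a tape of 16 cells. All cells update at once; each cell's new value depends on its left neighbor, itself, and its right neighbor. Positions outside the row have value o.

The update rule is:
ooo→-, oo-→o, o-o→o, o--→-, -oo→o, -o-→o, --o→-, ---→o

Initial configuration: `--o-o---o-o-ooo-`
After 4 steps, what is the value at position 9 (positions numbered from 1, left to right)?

--ooo-o-ooooo-oo
--o-ooooo---ooo-
--ooo---o-o-o-oo
--o-o-o-ooooooo-
position 9 holds o

o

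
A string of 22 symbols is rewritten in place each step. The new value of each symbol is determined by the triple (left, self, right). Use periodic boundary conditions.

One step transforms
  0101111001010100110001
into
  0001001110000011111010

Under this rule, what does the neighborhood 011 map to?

At position 3 the neighborhood is 011; the next row has 1 there.

1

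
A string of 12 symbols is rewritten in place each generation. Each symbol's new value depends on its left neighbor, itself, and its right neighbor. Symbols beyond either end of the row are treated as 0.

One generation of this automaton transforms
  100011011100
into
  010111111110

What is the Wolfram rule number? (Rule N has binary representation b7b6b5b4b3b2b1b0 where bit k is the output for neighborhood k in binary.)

position 8: 111 → 1  (bit 7 = 1)
position 5: 110 → 1  (bit 6 = 1)
position 6: 101 → 1  (bit 5 = 1)
position 1: 100 → 1  (bit 4 = 1)
position 4: 011 → 1  (bit 3 = 1)
position 0: 010 → 0  (bit 2 = 0)
position 3: 001 → 1  (bit 1 = 1)
position 2: 000 → 0  (bit 0 = 0)
bits b7..b0 = 11111010 = 250

250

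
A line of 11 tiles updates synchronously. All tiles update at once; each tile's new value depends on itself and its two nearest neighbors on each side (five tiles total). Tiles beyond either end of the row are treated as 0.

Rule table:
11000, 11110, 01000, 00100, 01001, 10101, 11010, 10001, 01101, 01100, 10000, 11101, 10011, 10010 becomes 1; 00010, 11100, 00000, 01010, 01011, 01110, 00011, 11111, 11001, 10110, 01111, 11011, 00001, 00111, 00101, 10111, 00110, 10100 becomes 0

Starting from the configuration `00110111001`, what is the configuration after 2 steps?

00011100001

step 1: 00010000011
step 2: 00011100001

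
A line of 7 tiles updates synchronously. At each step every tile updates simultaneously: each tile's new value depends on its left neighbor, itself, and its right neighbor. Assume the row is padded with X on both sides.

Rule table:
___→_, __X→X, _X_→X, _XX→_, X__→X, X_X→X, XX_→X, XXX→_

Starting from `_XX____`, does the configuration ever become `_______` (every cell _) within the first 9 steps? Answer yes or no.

step 1: X_XX__X
step 2: XX_XXX_
step 3: _XX__XX
step 4: X_XXX__
step 5: XX__XXX
step 6: _XXX___
step 7: X__XX_X
step 8: XXX_XX_
step 9: __XX_XX
step 9 is __XX_XX, still not uniform _

no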